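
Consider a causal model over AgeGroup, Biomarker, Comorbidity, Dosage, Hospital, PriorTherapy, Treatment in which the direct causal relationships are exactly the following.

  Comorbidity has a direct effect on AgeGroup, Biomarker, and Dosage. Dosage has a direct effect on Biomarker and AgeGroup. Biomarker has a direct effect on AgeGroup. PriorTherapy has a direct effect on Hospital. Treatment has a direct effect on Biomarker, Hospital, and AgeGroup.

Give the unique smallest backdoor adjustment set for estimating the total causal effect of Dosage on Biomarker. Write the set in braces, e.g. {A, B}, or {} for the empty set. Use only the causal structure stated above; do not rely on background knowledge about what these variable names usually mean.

{Comorbidity}

Variables eligible for adjustment (non-descendants of Dosage, excluding Dosage and Biomarker): {Comorbidity, Hospital, PriorTherapy, Treatment}.
Backdoor paths from Dosage to Biomarker:
  P1: Dosage <- Comorbidity -> Biomarker
  P2: Dosage <- Comorbidity -> AgeGroup <- Treatment -> Biomarker
  P3: Dosage <- Comorbidity -> AgeGroup <- Biomarker
The empty set is not sufficient: P1 (Dosage <- Comorbidity -> Biomarker) has no collider blocking it and no conditioned non-collider, so it is open.
Try {Comorbidity}:
  P1: blocked at fork node Comorbidity ∈ conditioning set.
  P2: blocked at fork node Comorbidity ∈ conditioning set.
  P3: blocked at fork node Comorbidity ∈ conditioning set.
{Comorbidity} contains no descendant of Dosage and blocks every backdoor path.
No other singleton works — e.g. {PriorTherapy} leaves P1 open — so {Comorbidity} is the unique smallest valid adjustment set.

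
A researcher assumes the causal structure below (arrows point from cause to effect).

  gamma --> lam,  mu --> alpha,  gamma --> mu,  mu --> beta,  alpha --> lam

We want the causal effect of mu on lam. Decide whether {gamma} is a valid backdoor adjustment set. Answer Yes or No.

Yes

Backdoor paths from mu to lam (paths whose first edge points into mu):
  P1: mu <- gamma -> lam
Condition 1 (no descendant of mu in the set): holds — descendants of mu are {alpha, beta, lam}; none are in {gamma}.
Condition 2 (every backdoor path blocked by {gamma}):
  P1: blocked at fork node gamma ∈ conditioning set.
{gamma} satisfies the backdoor criterion.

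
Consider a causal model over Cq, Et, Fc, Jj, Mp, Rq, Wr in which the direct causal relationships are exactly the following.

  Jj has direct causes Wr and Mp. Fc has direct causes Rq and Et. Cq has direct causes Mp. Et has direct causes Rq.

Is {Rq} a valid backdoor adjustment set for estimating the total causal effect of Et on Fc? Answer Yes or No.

Backdoor paths from Et to Fc (paths whose first edge points into Et):
  P1: Et <- Rq -> Fc
Condition 1 (no descendant of Et in the set): holds — descendants of Et are {Fc}; none are in {Rq}.
Condition 2 (every backdoor path blocked by {Rq}):
  P1: blocked at fork node Rq ∈ conditioning set.
{Rq} satisfies the backdoor criterion.

Yes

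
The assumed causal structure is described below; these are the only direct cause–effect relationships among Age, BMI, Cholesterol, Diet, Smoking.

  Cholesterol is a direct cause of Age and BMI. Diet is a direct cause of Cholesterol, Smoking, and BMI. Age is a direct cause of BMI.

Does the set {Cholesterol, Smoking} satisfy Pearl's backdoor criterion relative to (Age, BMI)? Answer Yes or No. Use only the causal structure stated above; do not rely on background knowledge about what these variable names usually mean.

Yes

Backdoor paths from Age to BMI (paths whose first edge points into Age):
  P1: Age <- Cholesterol <- Diet -> BMI
  P2: Age <- Cholesterol -> BMI
Condition 1 (no descendant of Age in the set): holds — descendants of Age are {BMI}; none are in {Cholesterol, Smoking}.
Condition 2 (every backdoor path blocked by {Cholesterol, Smoking}):
  P1: blocked at chain node Cholesterol ∈ conditioning set.
  P2: blocked at fork node Cholesterol ∈ conditioning set.
{Cholesterol, Smoking} satisfies the backdoor criterion.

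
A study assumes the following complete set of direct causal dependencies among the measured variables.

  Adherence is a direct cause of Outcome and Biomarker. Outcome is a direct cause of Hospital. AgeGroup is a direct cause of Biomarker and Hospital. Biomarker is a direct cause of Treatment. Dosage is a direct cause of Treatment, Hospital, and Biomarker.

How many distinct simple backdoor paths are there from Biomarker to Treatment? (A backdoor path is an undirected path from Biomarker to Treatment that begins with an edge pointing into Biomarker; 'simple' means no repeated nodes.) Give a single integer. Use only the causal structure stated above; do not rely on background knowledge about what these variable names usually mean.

3

A backdoor path from Biomarker to Treatment is any simple undirected path whose first edge points into Biomarker (i.e. leaves Biomarker via a parent).
Parents of Biomarker: {Adherence, AgeGroup, Dosage}.
Enumerating:
  P1: Biomarker <- Adherence -> Outcome -> Hospital <- Dosage -> Treatment
  P2: Biomarker <- Dosage -> Treatment
  P3: Biomarker <- AgeGroup -> Hospital <- Dosage -> Treatment
That exhausts the simple backdoor paths. Count: 3.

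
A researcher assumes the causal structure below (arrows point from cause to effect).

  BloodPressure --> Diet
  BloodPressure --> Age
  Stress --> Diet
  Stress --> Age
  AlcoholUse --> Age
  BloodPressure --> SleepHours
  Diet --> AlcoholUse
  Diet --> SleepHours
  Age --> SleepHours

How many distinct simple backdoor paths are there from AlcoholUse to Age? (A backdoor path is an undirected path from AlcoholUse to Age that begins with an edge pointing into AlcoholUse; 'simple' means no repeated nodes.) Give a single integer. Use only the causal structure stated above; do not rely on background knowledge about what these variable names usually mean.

5

A backdoor path from AlcoholUse to Age is any simple undirected path whose first edge points into AlcoholUse (i.e. leaves AlcoholUse via a parent).
Parents of AlcoholUse: {Diet}.
Enumerating:
  P1: AlcoholUse <- Diet <- Stress -> Age
  P2: AlcoholUse <- Diet <- BloodPressure -> Age
  P3: AlcoholUse <- Diet <- BloodPressure -> SleepHours <- Age
  P4: AlcoholUse <- Diet -> SleepHours <- BloodPressure -> Age
  P5: AlcoholUse <- Diet -> SleepHours <- Age
That exhausts the simple backdoor paths. Count: 5.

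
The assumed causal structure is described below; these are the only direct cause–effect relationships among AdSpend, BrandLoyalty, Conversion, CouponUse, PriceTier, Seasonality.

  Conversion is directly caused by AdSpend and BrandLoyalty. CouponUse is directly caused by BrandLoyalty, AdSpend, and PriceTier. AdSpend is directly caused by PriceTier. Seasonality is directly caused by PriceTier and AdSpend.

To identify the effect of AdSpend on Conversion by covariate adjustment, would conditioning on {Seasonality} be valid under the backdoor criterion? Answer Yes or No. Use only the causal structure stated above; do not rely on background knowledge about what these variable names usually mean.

Backdoor paths from AdSpend to Conversion (paths whose first edge points into AdSpend):
  P1: AdSpend <- PriceTier -> CouponUse <- BrandLoyalty -> Conversion
Condition 1 (no descendant of AdSpend in the set): FAILS — Seasonality is a descendant of AdSpend.
Condition 2 (every backdoor path blocked by {Seasonality}):
  P1: blocked at collider CouponUse (neither it nor any descendant is in the conditioning set).
{Seasonality} does not satisfy the backdoor criterion.

No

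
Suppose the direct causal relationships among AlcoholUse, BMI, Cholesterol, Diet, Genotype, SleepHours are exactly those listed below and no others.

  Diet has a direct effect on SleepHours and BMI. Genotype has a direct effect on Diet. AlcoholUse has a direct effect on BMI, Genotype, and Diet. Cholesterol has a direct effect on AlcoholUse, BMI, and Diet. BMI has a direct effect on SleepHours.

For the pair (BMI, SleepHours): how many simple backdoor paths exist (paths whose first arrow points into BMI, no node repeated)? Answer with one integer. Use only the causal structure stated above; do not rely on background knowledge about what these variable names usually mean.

7

A backdoor path from BMI to SleepHours is any simple undirected path whose first edge points into BMI (i.e. leaves BMI via a parent).
Parents of BMI: {AlcoholUse, Cholesterol, Diet}.
Enumerating:
  P1: BMI <- Cholesterol -> AlcoholUse -> Genotype -> Diet -> SleepHours
  P2: BMI <- Cholesterol -> AlcoholUse -> Diet -> SleepHours
  P3: BMI <- Cholesterol -> Diet -> SleepHours
  P4: BMI <- AlcoholUse <- Cholesterol -> Diet -> SleepHours
  P5: BMI <- AlcoholUse -> Genotype -> Diet -> SleepHours
  P6: BMI <- AlcoholUse -> Diet -> SleepHours
  P7: BMI <- Diet -> SleepHours
That exhausts the simple backdoor paths. Count: 7.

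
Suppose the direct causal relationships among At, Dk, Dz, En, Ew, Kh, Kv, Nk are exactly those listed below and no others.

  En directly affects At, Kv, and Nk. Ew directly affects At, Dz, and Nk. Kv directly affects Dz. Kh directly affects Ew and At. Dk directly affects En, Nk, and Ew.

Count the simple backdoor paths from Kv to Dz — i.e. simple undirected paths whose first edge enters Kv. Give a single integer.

6

A backdoor path from Kv to Dz is any simple undirected path whose first edge points into Kv (i.e. leaves Kv via a parent).
Parents of Kv: {En}.
Enumerating:
  P1: Kv <- En <- Dk -> Ew -> Dz
  P2: Kv <- En <- Dk -> Nk <- Ew -> Dz
  P3: Kv <- En -> At <- Kh -> Ew -> Dz
  P4: Kv <- En -> At <- Ew -> Dz
  P5: Kv <- En -> Nk <- Dk -> Ew -> Dz
  P6: Kv <- En -> Nk <- Ew -> Dz
That exhausts the simple backdoor paths. Count: 6.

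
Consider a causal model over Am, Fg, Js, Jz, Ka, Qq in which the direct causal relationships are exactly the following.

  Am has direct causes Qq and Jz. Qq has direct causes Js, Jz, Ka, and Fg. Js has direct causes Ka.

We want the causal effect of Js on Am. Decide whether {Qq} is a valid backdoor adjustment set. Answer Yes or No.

No

Backdoor paths from Js to Am (paths whose first edge points into Js):
  P1: Js <- Ka -> Qq <- Jz -> Am
  P2: Js <- Ka -> Qq -> Am
Condition 1 (no descendant of Js in the set): FAILS — Qq is a descendant of Js.
Condition 2 (every backdoor path blocked by {Qq}):
  P1: open — collider(s) Qq are conditioned on (or have a conditioned descendant) and no non-collider on the path is in the set.
  P2: blocked at chain node Qq ∈ conditioning set.
{Qq} does not satisfy the backdoor criterion.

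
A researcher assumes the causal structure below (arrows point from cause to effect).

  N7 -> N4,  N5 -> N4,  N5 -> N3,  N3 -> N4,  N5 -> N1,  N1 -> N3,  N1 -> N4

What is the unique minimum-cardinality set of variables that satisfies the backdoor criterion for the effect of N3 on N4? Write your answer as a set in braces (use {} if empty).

Variables eligible for adjustment (non-descendants of N3, excluding N3 and N4): {N1, N5, N7}.
Backdoor paths from N3 to N4:
  P1: N3 <- N5 -> N1 -> N4
  P2: N3 <- N5 -> N4
  P3: N3 <- N1 <- N5 -> N4
  P4: N3 <- N1 -> N4
The empty set is not sufficient: P1 (N3 <- N5 -> N1 -> N4) has no collider blocking it and no conditioned non-collider, so it is open.
Try {N1, N5}:
  P1: blocked at fork node N5 ∈ conditioning set.
  P2: blocked at fork node N5 ∈ conditioning set.
  P3: blocked at chain node N1 ∈ conditioning set.
  P4: blocked at fork node N1 ∈ conditioning set.
{N1, N5} contains no descendant of N3 and blocks every backdoor path.
Every element of {N1, N5} is needed (dropping N1 leaves P4 open; dropping N5 leaves P2 open), so no proper subset is valid.
Among all size-2 subsets of the eligible variables, only {N1, N5} blocks every backdoor path, so it is the unique smallest valid adjustment set.

{N1, N5}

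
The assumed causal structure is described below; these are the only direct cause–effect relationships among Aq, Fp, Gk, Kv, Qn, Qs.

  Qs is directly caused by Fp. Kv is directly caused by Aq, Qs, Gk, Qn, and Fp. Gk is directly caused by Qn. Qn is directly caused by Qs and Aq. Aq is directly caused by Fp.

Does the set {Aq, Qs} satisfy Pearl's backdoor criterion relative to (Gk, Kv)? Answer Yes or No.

No

Backdoor paths from Gk to Kv (paths whose first edge points into Gk):
  P1: Gk <- Qn <- Qs <- Fp -> Aq -> Kv
  P2: Gk <- Qn <- Qs <- Fp -> Kv
  P3: Gk <- Qn <- Qs -> Kv
  P4: Gk <- Qn <- Aq <- Fp -> Qs -> Kv
  P5: Gk <- Qn <- Aq <- Fp -> Kv
  P6: Gk <- Qn <- Aq -> Kv
  P7: Gk <- Qn -> Kv
Condition 1 (no descendant of Gk in the set): holds — descendants of Gk are {Kv}; none are in {Aq, Qs}.
Condition 2 (every backdoor path blocked by {Aq, Qs}):
  P1: blocked at chain node Qs ∈ conditioning set.
  P2: blocked at chain node Qs ∈ conditioning set.
  P3: blocked at fork node Qs ∈ conditioning set.
  P4: blocked at chain node Aq ∈ conditioning set.
  P5: blocked at chain node Aq ∈ conditioning set.
  P6: blocked at fork node Aq ∈ conditioning set.
  P7: open — no interior node is in the conditioning set.
{Aq, Qs} does not satisfy the backdoor criterion.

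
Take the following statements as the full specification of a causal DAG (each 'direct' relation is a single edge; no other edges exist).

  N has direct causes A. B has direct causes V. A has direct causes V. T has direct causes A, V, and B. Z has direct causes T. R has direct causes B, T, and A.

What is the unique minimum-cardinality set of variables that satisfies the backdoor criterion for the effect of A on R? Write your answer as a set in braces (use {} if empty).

Variables eligible for adjustment (non-descendants of A, excluding A and R): {B, V}.
Backdoor paths from A to R:
  P1: A <- V -> B -> T -> R
  P2: A <- V -> B -> R
  P3: A <- V -> T <- B -> R
  P4: A <- V -> T -> R
The empty set is not sufficient: P1 (A <- V -> B -> T -> R) has no collider blocking it and no conditioned non-collider, so it is open.
Try {V}:
  P1: blocked at fork node V ∈ conditioning set.
  P2: blocked at fork node V ∈ conditioning set.
  P3: blocked at fork node V ∈ conditioning set.
  P4: blocked at fork node V ∈ conditioning set.
{V} contains no descendant of A and blocks every backdoor path.
No other singleton works — e.g. {B} leaves P4 open — so {V} is the unique smallest valid adjustment set.

{V}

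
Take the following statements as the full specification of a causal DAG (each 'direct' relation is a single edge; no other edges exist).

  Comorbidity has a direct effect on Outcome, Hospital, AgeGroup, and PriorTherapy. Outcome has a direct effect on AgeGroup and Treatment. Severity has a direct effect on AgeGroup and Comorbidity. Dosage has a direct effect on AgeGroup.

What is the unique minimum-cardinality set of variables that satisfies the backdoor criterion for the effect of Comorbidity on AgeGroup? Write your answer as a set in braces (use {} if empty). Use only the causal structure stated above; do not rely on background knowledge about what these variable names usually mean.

{Severity}

Variables eligible for adjustment (non-descendants of Comorbidity, excluding Comorbidity and AgeGroup): {Dosage, Severity}.
Backdoor paths from Comorbidity to AgeGroup:
  P1: Comorbidity <- Severity -> AgeGroup
The empty set is not sufficient: P1 (Comorbidity <- Severity -> AgeGroup) has no collider blocking it and no conditioned non-collider, so it is open.
Try {Severity}:
  P1: blocked at fork node Severity ∈ conditioning set.
{Severity} contains no descendant of Comorbidity and blocks every backdoor path.
No other singleton works — e.g. {Dosage} leaves P1 open — so {Severity} is the unique smallest valid adjustment set.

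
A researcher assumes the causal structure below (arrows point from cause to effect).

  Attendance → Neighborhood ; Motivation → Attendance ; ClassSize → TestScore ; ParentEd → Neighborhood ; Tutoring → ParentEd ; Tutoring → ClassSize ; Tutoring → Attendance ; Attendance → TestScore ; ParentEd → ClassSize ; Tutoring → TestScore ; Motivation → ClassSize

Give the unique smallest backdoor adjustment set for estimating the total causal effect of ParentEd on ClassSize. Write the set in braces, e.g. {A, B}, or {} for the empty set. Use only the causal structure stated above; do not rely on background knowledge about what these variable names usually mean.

Variables eligible for adjustment (non-descendants of ParentEd, excluding ParentEd and ClassSize): {Attendance, Motivation, Tutoring}.
Backdoor paths from ParentEd to ClassSize:
  P1: ParentEd <- Tutoring -> ClassSize
  P2: ParentEd <- Tutoring -> Attendance <- Motivation -> ClassSize
  P3: ParentEd <- Tutoring -> Attendance -> TestScore <- ClassSize
  P4: ParentEd <- Tutoring -> TestScore <- ClassSize
  P5: ParentEd <- Tutoring -> TestScore <- Attendance <- Motivation -> ClassSize
The empty set is not sufficient: P1 (ParentEd <- Tutoring -> ClassSize) has no collider blocking it and no conditioned non-collider, so it is open.
Try {Tutoring}:
  P1: blocked at fork node Tutoring ∈ conditioning set.
  P2: blocked at fork node Tutoring ∈ conditioning set.
  P3: blocked at fork node Tutoring ∈ conditioning set.
  P4: blocked at fork node Tutoring ∈ conditioning set.
  P5: blocked at fork node Tutoring ∈ conditioning set.
{Tutoring} contains no descendant of ParentEd and blocks every backdoor path.
No other singleton works — e.g. {Motivation} leaves P1 open — so {Tutoring} is the unique smallest valid adjustment set.

{Tutoring}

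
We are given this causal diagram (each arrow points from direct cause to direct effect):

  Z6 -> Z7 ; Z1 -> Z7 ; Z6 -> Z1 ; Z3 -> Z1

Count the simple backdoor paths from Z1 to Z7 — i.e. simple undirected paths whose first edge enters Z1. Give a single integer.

1

A backdoor path from Z1 to Z7 is any simple undirected path whose first edge points into Z1 (i.e. leaves Z1 via a parent).
Parents of Z1: {Z3, Z6}.
Enumerating:
  P1: Z1 <- Z6 -> Z7
That exhausts the simple backdoor paths. Count: 1.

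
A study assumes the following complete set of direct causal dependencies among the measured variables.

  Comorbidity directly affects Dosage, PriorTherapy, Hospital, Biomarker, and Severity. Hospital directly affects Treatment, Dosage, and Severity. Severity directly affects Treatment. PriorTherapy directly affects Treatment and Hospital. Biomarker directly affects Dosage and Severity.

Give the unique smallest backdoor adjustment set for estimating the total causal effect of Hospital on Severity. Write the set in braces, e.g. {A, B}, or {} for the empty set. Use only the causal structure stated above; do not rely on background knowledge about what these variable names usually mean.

{Comorbidity}

Variables eligible for adjustment (non-descendants of Hospital, excluding Hospital and Severity): {Biomarker, Comorbidity, PriorTherapy}.
Backdoor paths from Hospital to Severity:
  P1: Hospital <- Comorbidity -> PriorTherapy -> Treatment <- Severity
  P2: Hospital <- Comorbidity -> Biomarker -> Severity
  P3: Hospital <- Comorbidity -> Dosage <- Biomarker -> Severity
  P4: Hospital <- Comorbidity -> Severity
  P5: Hospital <- PriorTherapy <- Comorbidity -> Biomarker -> Severity
  P6: Hospital <- PriorTherapy <- Comorbidity -> Dosage <- Biomarker -> Severity
  P7: Hospital <- PriorTherapy <- Comorbidity -> Severity
  P8: Hospital <- PriorTherapy -> Treatment <- Severity
The empty set is not sufficient: P2 (Hospital <- Comorbidity -> Biomarker -> Severity) has no collider blocking it and no conditioned non-collider, so it is open.
Try {Comorbidity}:
  P1: blocked at fork node Comorbidity ∈ conditioning set.
  P2: blocked at fork node Comorbidity ∈ conditioning set.
  P3: blocked at fork node Comorbidity ∈ conditioning set.
  P4: blocked at fork node Comorbidity ∈ conditioning set.
  P5: blocked at fork node Comorbidity ∈ conditioning set.
  P6: blocked at fork node Comorbidity ∈ conditioning set.
  P7: blocked at fork node Comorbidity ∈ conditioning set.
  P8: blocked at collider Treatment (neither it nor any descendant is in the conditioning set).
{Comorbidity} contains no descendant of Hospital and blocks every backdoor path.
No other singleton works — e.g. {PriorTherapy} leaves P2 open — so {Comorbidity} is the unique smallest valid adjustment set.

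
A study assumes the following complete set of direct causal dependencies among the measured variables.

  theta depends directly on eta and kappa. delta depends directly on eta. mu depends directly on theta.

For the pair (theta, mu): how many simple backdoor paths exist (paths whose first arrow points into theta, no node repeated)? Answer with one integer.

0

A backdoor path from theta to mu is any simple undirected path whose first edge points into theta (i.e. leaves theta via a parent).
Parents of theta: {eta, kappa}.
No simple path from any parent of theta reaches mu without revisiting theta, so there are no backdoor paths.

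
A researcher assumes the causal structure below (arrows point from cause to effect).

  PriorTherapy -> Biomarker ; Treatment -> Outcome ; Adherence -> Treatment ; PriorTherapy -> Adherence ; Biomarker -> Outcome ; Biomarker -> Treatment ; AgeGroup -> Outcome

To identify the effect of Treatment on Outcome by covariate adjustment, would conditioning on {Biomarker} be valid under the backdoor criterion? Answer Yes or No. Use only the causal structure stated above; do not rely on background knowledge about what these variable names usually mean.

Backdoor paths from Treatment to Outcome (paths whose first edge points into Treatment):
  P1: Treatment <- Biomarker -> Outcome
  P2: Treatment <- Adherence <- PriorTherapy -> Biomarker -> Outcome
Condition 1 (no descendant of Treatment in the set): holds — descendants of Treatment are {Outcome}; none are in {Biomarker}.
Condition 2 (every backdoor path blocked by {Biomarker}):
  P1: blocked at fork node Biomarker ∈ conditioning set.
  P2: blocked at chain node Biomarker ∈ conditioning set.
{Biomarker} satisfies the backdoor criterion.

Yes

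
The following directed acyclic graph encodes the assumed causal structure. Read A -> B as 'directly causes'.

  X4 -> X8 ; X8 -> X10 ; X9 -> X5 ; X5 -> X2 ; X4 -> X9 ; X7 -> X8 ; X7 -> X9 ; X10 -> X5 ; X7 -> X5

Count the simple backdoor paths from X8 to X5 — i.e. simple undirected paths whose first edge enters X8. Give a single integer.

A backdoor path from X8 to X5 is any simple undirected path whose first edge points into X8 (i.e. leaves X8 via a parent).
Parents of X8: {X4, X7}.
Enumerating:
  P1: X8 <- X7 -> X9 -> X5
  P2: X8 <- X7 -> X5
  P3: X8 <- X4 -> X9 <- X7 -> X5
  P4: X8 <- X4 -> X9 -> X5
That exhausts the simple backdoor paths. Count: 4.

4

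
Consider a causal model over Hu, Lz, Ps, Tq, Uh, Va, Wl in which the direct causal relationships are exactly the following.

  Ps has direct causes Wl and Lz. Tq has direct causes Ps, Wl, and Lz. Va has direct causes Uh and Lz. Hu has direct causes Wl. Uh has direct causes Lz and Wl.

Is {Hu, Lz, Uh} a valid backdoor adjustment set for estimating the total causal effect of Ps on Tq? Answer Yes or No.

No

Backdoor paths from Ps to Tq (paths whose first edge points into Ps):
  P1: Ps <- Wl -> Tq
  P2: Ps <- Wl -> Uh <- Lz -> Tq
  P3: Ps <- Wl -> Uh -> Va <- Lz -> Tq
  P4: Ps <- Lz -> Tq
  P5: Ps <- Lz -> Uh <- Wl -> Tq
  P6: Ps <- Lz -> Va <- Uh <- Wl -> Tq
Condition 1 (no descendant of Ps in the set): holds — descendants of Ps are {Tq}; none are in {Hu, Lz, Uh}.
Condition 2 (every backdoor path blocked by {Hu, Lz, Uh}):
  P1: open — no interior node is in the conditioning set.
  P2: blocked at fork node Lz ∈ conditioning set.
  P3: blocked at chain node Uh ∈ conditioning set.
  P4: blocked at fork node Lz ∈ conditioning set.
  P5: blocked at fork node Lz ∈ conditioning set.
  P6: blocked at fork node Lz ∈ conditioning set.
{Hu, Lz, Uh} does not satisfy the backdoor criterion.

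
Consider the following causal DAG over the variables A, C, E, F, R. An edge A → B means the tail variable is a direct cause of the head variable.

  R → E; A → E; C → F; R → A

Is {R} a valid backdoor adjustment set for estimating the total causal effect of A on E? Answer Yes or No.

Yes

Backdoor paths from A to E (paths whose first edge points into A):
  P1: A <- R -> E
Condition 1 (no descendant of A in the set): holds — descendants of A are {E}; none are in {R}.
Condition 2 (every backdoor path blocked by {R}):
  P1: blocked at fork node R ∈ conditioning set.
{R} satisfies the backdoor criterion.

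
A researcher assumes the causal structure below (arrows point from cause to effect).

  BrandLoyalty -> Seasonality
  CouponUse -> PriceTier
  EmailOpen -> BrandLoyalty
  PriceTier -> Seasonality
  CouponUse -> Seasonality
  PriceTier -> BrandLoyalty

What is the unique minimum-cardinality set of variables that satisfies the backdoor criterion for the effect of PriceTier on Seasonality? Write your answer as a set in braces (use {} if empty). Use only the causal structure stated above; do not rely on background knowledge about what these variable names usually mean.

Variables eligible for adjustment (non-descendants of PriceTier, excluding PriceTier and Seasonality): {CouponUse, EmailOpen}.
Backdoor paths from PriceTier to Seasonality:
  P1: PriceTier <- CouponUse -> Seasonality
The empty set is not sufficient: P1 (PriceTier <- CouponUse -> Seasonality) has no collider blocking it and no conditioned non-collider, so it is open.
Try {CouponUse}:
  P1: blocked at fork node CouponUse ∈ conditioning set.
{CouponUse} contains no descendant of PriceTier and blocks every backdoor path.
No other singleton works — e.g. {EmailOpen} leaves P1 open — so {CouponUse} is the unique smallest valid adjustment set.

{CouponUse}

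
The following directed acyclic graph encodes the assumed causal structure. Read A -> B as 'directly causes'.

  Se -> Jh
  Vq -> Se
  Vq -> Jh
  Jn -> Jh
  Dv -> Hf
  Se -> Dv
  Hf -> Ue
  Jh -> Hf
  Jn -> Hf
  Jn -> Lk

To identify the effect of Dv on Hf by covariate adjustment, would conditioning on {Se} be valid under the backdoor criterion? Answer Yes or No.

Backdoor paths from Dv to Hf (paths whose first edge points into Dv):
  P1: Dv <- Se <- Vq -> Jh <- Jn -> Hf
  P2: Dv <- Se <- Vq -> Jh -> Hf
  P3: Dv <- Se -> Jh <- Jn -> Hf
  P4: Dv <- Se -> Jh -> Hf
Condition 1 (no descendant of Dv in the set): holds — descendants of Dv are {Hf, Ue}; none are in {Se}.
Condition 2 (every backdoor path blocked by {Se}):
  P1: blocked at chain node Se ∈ conditioning set.
  P2: blocked at chain node Se ∈ conditioning set.
  P3: blocked at fork node Se ∈ conditioning set.
  P4: blocked at fork node Se ∈ conditioning set.
{Se} satisfies the backdoor criterion.

Yes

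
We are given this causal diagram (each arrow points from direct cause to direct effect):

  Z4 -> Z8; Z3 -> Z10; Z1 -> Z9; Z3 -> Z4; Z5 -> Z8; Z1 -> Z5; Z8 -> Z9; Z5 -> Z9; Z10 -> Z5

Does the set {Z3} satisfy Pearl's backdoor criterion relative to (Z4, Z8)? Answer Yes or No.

Backdoor paths from Z4 to Z8 (paths whose first edge points into Z4):
  P1: Z4 <- Z3 -> Z10 -> Z5 <- Z1 -> Z9 <- Z8
  P2: Z4 <- Z3 -> Z10 -> Z5 -> Z8
  P3: Z4 <- Z3 -> Z10 -> Z5 -> Z9 <- Z8
Condition 1 (no descendant of Z4 in the set): holds — descendants of Z4 are {Z8, Z9}; none are in {Z3}.
Condition 2 (every backdoor path blocked by {Z3}):
  P1: blocked at fork node Z3 ∈ conditioning set.
  P2: blocked at fork node Z3 ∈ conditioning set.
  P3: blocked at fork node Z3 ∈ conditioning set.
{Z3} satisfies the backdoor criterion.

Yes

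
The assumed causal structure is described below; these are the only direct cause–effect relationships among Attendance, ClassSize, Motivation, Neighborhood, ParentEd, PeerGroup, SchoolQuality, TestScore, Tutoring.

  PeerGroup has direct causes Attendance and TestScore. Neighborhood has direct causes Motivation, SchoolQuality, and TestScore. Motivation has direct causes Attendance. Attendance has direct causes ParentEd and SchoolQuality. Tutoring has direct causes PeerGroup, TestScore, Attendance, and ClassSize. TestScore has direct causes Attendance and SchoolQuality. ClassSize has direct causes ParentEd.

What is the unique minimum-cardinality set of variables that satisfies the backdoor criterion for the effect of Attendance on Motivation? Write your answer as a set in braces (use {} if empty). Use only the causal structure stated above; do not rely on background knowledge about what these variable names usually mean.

Variables eligible for adjustment (non-descendants of Attendance, excluding Attendance and Motivation): {ClassSize, ParentEd, SchoolQuality}.
Backdoor paths from Attendance to Motivation:
  P1: Attendance <- SchoolQuality -> TestScore -> Neighborhood <- Motivation
  P2: Attendance <- SchoolQuality -> Neighborhood <- Motivation
  P3: Attendance <- ParentEd -> ClassSize -> Tutoring <- TestScore <- SchoolQuality -> Neighborhood <- Motivation
  P4: Attendance <- ParentEd -> ClassSize -> Tutoring <- TestScore -> Neighborhood <- Motivation
  P5: Attendance <- ParentEd -> ClassSize -> Tutoring <- PeerGroup <- TestScore <- SchoolQuality -> Neighborhood <- Motivation
  P6: Attendance <- ParentEd -> ClassSize -> Tutoring <- PeerGroup <- TestScore -> Neighborhood <- Motivation
Each backdoor path contains an unconditioned collider, so every path is already blocked with the empty conditioning set:
  P1: blocked at collider Neighborhood (neither it nor any descendant is in the conditioning set).
  P2: blocked at collider Neighborhood (neither it nor any descendant is in the conditioning set).
  P3: blocked at collider Tutoring (neither it nor any descendant is in the conditioning set).
  P4: blocked at collider Tutoring (neither it nor any descendant is in the conditioning set).
  P5: blocked at collider Tutoring (neither it nor any descendant is in the conditioning set).
  P6: blocked at collider Tutoring (neither it nor any descendant is in the conditioning set).
The empty set is therefore the unique smallest valid set.

{}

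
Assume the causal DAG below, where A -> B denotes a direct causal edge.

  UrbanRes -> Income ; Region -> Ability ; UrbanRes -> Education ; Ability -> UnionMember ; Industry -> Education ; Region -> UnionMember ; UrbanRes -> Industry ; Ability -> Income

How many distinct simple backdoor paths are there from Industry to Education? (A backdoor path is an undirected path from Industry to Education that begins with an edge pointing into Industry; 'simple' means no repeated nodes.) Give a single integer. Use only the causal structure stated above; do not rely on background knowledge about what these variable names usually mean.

1

A backdoor path from Industry to Education is any simple undirected path whose first edge points into Industry (i.e. leaves Industry via a parent).
Parents of Industry: {UrbanRes}.
Enumerating:
  P1: Industry <- UrbanRes -> Education
That exhausts the simple backdoor paths. Count: 1.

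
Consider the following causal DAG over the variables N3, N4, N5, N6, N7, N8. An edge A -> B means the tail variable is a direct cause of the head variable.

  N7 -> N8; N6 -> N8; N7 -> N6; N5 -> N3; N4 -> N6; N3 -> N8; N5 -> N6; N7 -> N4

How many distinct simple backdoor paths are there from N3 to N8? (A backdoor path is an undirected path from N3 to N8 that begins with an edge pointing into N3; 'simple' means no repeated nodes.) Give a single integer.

A backdoor path from N3 to N8 is any simple undirected path whose first edge points into N3 (i.e. leaves N3 via a parent).
Parents of N3: {N5}.
Enumerating:
  P1: N3 <- N5 -> N6 <- N7 -> N8
  P2: N3 <- N5 -> N6 <- N4 <- N7 -> N8
  P3: N3 <- N5 -> N6 -> N8
That exhausts the simple backdoor paths. Count: 3.

3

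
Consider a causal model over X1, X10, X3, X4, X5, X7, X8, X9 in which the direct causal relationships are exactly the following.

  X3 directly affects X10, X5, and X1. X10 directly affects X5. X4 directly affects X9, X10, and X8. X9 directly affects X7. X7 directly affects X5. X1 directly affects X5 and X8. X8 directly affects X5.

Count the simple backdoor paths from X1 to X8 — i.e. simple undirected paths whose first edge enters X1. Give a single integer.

A backdoor path from X1 to X8 is any simple undirected path whose first edge points into X1 (i.e. leaves X1 via a parent).
Parents of X1: {X3}.
Enumerating:
  P1: X1 <- X3 -> X10 <- X4 -> X8
  P2: X1 <- X3 -> X10 <- X4 -> X9 -> X7 -> X5 <- X8
  P3: X1 <- X3 -> X10 -> X5 <- X8
  P4: X1 <- X3 -> X10 -> X5 <- X7 <- X9 <- X4 -> X8
  P5: X1 <- X3 -> X5 <- X8
  P6: X1 <- X3 -> X5 <- X10 <- X4 -> X8
  P7: X1 <- X3 -> X5 <- X7 <- X9 <- X4 -> X8
That exhausts the simple backdoor paths. Count: 7.

7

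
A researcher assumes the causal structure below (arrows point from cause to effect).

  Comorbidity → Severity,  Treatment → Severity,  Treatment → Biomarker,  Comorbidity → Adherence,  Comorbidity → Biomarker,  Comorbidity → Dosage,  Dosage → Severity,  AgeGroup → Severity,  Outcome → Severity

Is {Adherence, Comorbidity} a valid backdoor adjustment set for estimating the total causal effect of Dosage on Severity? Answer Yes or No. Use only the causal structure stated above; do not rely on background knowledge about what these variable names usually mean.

Yes

Backdoor paths from Dosage to Severity (paths whose first edge points into Dosage):
  P1: Dosage <- Comorbidity -> Biomarker <- Treatment -> Severity
  P2: Dosage <- Comorbidity -> Severity
Condition 1 (no descendant of Dosage in the set): holds — descendants of Dosage are {Severity}; none are in {Adherence, Comorbidity}.
Condition 2 (every backdoor path blocked by {Adherence, Comorbidity}):
  P1: blocked at fork node Comorbidity ∈ conditioning set.
  P2: blocked at fork node Comorbidity ∈ conditioning set.
{Adherence, Comorbidity} satisfies the backdoor criterion.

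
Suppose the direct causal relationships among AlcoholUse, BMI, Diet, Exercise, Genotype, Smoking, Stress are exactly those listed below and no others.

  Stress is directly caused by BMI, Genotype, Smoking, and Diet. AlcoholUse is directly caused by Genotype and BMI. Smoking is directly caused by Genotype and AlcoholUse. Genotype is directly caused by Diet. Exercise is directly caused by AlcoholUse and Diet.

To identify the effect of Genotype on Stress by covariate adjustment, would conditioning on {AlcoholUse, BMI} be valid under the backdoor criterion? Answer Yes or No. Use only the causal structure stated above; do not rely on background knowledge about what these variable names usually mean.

Backdoor paths from Genotype to Stress (paths whose first edge points into Genotype):
  P1: Genotype <- Diet -> Exercise <- AlcoholUse <- BMI -> Stress
  P2: Genotype <- Diet -> Exercise <- AlcoholUse -> Smoking -> Stress
  P3: Genotype <- Diet -> Stress
Condition 1 (no descendant of Genotype in the set): FAILS — AlcoholUse is a descendant of Genotype.
Condition 2 (every backdoor path blocked by {AlcoholUse, BMI}):
  P1: blocked at collider Exercise (neither it nor any descendant is in the conditioning set).
  P2: blocked at collider Exercise (neither it nor any descendant is in the conditioning set).
  P3: open — no interior node is in the conditioning set.
{AlcoholUse, BMI} does not satisfy the backdoor criterion.

No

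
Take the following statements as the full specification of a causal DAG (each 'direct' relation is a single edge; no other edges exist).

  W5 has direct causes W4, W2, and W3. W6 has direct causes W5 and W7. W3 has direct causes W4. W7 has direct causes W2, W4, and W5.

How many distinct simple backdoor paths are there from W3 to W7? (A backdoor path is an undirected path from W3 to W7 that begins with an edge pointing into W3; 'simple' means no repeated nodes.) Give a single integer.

A backdoor path from W3 to W7 is any simple undirected path whose first edge points into W3 (i.e. leaves W3 via a parent).
Parents of W3: {W4}.
Enumerating:
  P1: W3 <- W4 -> W5 <- W2 -> W7
  P2: W3 <- W4 -> W5 -> W7
  P3: W3 <- W4 -> W5 -> W6 <- W7
  P4: W3 <- W4 -> W7
That exhausts the simple backdoor paths. Count: 4.

4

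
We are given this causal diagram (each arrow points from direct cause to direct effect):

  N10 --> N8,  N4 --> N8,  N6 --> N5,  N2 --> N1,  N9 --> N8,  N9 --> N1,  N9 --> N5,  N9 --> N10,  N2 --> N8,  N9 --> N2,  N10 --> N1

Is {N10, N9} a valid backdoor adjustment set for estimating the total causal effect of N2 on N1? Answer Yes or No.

Yes

Backdoor paths from N2 to N1 (paths whose first edge points into N2):
  P1: N2 <- N9 -> N10 -> N1
  P2: N2 <- N9 -> N1
  P3: N2 <- N9 -> N8 <- N10 -> N1
Condition 1 (no descendant of N2 in the set): holds — descendants of N2 are {N1, N8}; none are in {N10, N9}.
Condition 2 (every backdoor path blocked by {N10, N9}):
  P1: blocked at fork node N9 ∈ conditioning set.
  P2: blocked at fork node N9 ∈ conditioning set.
  P3: blocked at fork node N9 ∈ conditioning set.
{N10, N9} satisfies the backdoor criterion.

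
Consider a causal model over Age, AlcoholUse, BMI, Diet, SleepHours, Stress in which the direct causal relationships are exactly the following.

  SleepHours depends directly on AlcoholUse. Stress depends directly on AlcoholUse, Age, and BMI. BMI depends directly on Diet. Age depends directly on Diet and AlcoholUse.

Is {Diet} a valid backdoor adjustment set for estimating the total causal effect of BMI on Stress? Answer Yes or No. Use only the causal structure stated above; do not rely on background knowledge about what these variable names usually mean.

Yes

Backdoor paths from BMI to Stress (paths whose first edge points into BMI):
  P1: BMI <- Diet -> Age <- AlcoholUse -> Stress
  P2: BMI <- Diet -> Age -> Stress
Condition 1 (no descendant of BMI in the set): holds — descendants of BMI are {Stress}; none are in {Diet}.
Condition 2 (every backdoor path blocked by {Diet}):
  P1: blocked at fork node Diet ∈ conditioning set.
  P2: blocked at fork node Diet ∈ conditioning set.
{Diet} satisfies the backdoor criterion.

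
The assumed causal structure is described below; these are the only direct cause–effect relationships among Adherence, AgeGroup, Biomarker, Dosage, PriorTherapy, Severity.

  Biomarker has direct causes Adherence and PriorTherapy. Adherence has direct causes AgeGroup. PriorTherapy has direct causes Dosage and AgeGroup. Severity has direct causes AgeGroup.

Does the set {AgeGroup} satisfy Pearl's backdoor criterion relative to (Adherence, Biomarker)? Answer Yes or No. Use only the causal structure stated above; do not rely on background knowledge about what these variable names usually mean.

Yes

Backdoor paths from Adherence to Biomarker (paths whose first edge points into Adherence):
  P1: Adherence <- AgeGroup -> PriorTherapy -> Biomarker
Condition 1 (no descendant of Adherence in the set): holds — descendants of Adherence are {Biomarker}; none are in {AgeGroup}.
Condition 2 (every backdoor path blocked by {AgeGroup}):
  P1: blocked at fork node AgeGroup ∈ conditioning set.
{AgeGroup} satisfies the backdoor criterion.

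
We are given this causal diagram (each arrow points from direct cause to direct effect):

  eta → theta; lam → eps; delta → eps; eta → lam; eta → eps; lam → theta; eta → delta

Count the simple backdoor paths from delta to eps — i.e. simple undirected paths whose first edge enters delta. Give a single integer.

3

A backdoor path from delta to eps is any simple undirected path whose first edge points into delta (i.e. leaves delta via a parent).
Parents of delta: {eta}.
Enumerating:
  P1: delta <- eta -> lam -> eps
  P2: delta <- eta -> theta <- lam -> eps
  P3: delta <- eta -> eps
That exhausts the simple backdoor paths. Count: 3.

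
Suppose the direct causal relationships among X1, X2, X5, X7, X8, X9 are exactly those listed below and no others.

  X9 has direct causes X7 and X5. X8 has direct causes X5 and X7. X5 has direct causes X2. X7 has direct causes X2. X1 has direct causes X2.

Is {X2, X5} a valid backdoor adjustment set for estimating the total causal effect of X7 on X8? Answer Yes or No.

Yes

Backdoor paths from X7 to X8 (paths whose first edge points into X7):
  P1: X7 <- X2 -> X5 -> X8
Condition 1 (no descendant of X7 in the set): holds — descendants of X7 are {X8, X9}; none are in {X2, X5}.
Condition 2 (every backdoor path blocked by {X2, X5}):
  P1: blocked at fork node X2 ∈ conditioning set.
{X2, X5} satisfies the backdoor criterion.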